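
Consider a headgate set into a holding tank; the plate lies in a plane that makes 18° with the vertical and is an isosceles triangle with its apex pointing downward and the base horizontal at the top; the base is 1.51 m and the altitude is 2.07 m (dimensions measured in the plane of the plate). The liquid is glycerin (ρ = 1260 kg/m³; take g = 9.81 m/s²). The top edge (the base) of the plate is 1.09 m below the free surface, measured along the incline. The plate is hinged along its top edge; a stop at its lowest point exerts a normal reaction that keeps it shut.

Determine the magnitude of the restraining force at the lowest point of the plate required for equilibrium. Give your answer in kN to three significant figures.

γ = ρg = 1260 × 9.81 / 1000 = 12.3606 kN/m³.
The plate makes 18° with the vertical, i.e. θ = 90° − 18° = 72° to the horizontal. Measuring y along the incline from the free-surface line, vertical depth h = y·sinθ with sinθ = 0.951057.
With the apex down, the centroid sits h/3 = 2.07/3 = 0.69 m below the base (the top edge), so y_c = 1.09 + 0.69 = 1.78 m and h_c = 1.78 × 0.951057 = 1.69288 m.
A = ½ × 1.51 × 2.07 = 1.56285 m².
Resultant F = γ·h_c·A = 12.3606 × 1.69288 × 1.56285 = 32.7027 kN.
I_c = b·h³/36 = 1.51 × 2.07³/36 = 0.372036 m⁴.
Centre of pressure: y_p = y_c + I_c/(y_c·A) = 1.78 + 0.372036/(1.78 × 1.56285) = 1.78 + 0.133736 = 1.91374 m along the plane.
The resultant acts 0.69 + 0.133736 = 0.823736 m (along the plate) below the hinge at the top edge, so the moment about the hinge is M = F × 0.823736 = 32.7027 × 0.823736 = 26.9384 kN·m.
A normal force at the bottom, 2.07 m from the hinge, must supply this moment: P = 26.9384/2.07 = 13.0137 kN.

P ≈ 13.0 kN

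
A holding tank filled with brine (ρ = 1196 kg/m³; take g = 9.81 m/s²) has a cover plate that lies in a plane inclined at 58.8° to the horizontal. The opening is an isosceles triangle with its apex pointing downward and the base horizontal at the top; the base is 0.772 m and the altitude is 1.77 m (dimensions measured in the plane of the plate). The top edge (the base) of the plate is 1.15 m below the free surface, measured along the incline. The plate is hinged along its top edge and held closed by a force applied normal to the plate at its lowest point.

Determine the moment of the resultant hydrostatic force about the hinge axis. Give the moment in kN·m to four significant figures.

M ≈ 8.232 kN·m

γ = ρg = 1196 × 9.81 / 1000 = 11.73276 kN/m³.
Let θ = 58.8° be the plate's angle to the horizontal; measure y along the incline from where the plane meets the free surface. Vertical depth h = y·sinθ with sinθ = 0.855364.
With the apex down, the centroid sits h/3 = 1.77/3 = 0.59 m below the base (the top edge), so y_c = 1.15 + 0.59 = 1.74 m and h_c = 1.74 × 0.855364 = 1.48833 m.
A = ½ × 0.772 × 1.77 = 0.68322 m².
Resultant F = γ·h_c·A = 11.73276 × 1.48833 × 0.68322 = 11.9305 kN.
I_c = b·h³/36 = 0.772 × 1.77³/36 = 0.118914 m⁴.
Centre of pressure: y_p = y_c + I_c/(y_c·A) = 1.74 + 0.118914/(1.74 × 0.68322) = 1.74 + 0.100028 = 1.84003 m along the plane.
The resultant acts 0.59 + 0.100028 = 0.690028 m (along the plate) below the hinge at the top edge, so the moment about the hinge is M = F × 0.690028 = 11.9305 × 0.690028 = 8.23238 kN·m.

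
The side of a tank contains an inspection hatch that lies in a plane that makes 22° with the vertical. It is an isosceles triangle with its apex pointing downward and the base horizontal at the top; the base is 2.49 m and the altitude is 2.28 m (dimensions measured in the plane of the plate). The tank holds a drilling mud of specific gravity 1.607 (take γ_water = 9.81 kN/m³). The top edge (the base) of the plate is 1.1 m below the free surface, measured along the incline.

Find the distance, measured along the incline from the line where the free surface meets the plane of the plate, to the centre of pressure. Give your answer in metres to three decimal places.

γ = 1.607 × 9.81 = 15.76467 kN/m³.
The plate makes 22° with the vertical, i.e. θ = 90° − 22° = 68° to the horizontal. Measuring y along the incline from the free-surface line, vertical depth h = y·sinθ with sinθ = 0.927184.
With the apex down, the centroid sits h/3 = 2.28/3 = 0.76 m below the base (the top edge), so y_c = 1.1 + 0.76 = 1.86 m and h_c = 1.86 × 0.927184 = 1.72456 m.
A = ½ × 2.49 × 2.28 = 2.8386 m².
Resultant F = γ·h_c·A = 15.76467 × 1.72456 × 2.8386 = 77.1734 kN.
I_c = b·h³/36 = 2.49 × 2.28³/36 = 0.819788 m⁴.
Centre of pressure: y_p = y_c + I_c/(y_c·A) = 1.86 + 0.819788/(1.86 × 2.8386) = 1.86 + 0.155269 = 2.01527 m along the plane.

y_p = 2.015 m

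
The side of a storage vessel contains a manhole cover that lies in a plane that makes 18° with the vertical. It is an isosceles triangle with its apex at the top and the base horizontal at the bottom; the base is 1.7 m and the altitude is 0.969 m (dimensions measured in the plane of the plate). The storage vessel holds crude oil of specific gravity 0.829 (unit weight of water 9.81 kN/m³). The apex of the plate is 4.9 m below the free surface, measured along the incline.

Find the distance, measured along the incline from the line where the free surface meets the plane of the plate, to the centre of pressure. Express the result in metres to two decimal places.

y_p = 5.56 m

γ = 0.829 × 9.81 = 8.13249 kN/m³.
The plate makes 18° with the vertical, i.e. θ = 90° − 18° = 72° to the horizontal. Measuring y along the incline from the free-surface line, vertical depth h = y·sinθ with sinθ = 0.951057.
With the apex up, the centroid sits 2h/3 = 2 × 0.969/3 = 0.646 m below the apex, so y_c = 4.9 + 0.646 = 5.546 m and h_c = 5.546 × 0.951057 = 5.27456 m.
A = ½ × 1.7 × 0.969 = 0.82365 m².
Resultant F = γ·h_c·A = 8.13249 × 5.27456 × 0.82365 = 35.3307 kN.
I_c = b·h³/36 = 1.7 × 0.969³/36 = 0.0429653 m⁴.
Centre of pressure: y_p = y_c + I_c/(y_c·A) = 5.546 + 0.0429653/(5.546 × 0.82365) = 5.546 + 0.00940579 = 5.55541 m along the plane.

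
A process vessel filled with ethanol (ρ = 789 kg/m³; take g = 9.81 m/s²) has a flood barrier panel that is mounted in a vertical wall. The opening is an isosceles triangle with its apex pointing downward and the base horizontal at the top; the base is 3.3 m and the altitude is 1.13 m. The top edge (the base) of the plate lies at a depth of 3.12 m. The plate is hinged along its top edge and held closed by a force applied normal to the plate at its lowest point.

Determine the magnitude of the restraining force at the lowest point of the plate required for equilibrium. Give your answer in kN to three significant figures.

γ = ρg = 789 × 9.81 / 1000 = 7.74009 kN/m³.
With the apex down, the centroid sits h/3 = 1.13/3 = 0.376667 m below the base (the top edge), so the centroid depth is h_c = 3.12 + 0.376667 = 3.49667 m.
A = ½ × 3.3 × 1.13 = 1.8645 m².
Resultant F = γ·h_c·A = 7.74009 × 3.49667 × 1.8645 = 50.4618 kN.
I_c = b·h³/36 = 3.3 × 1.13³/36 = 0.132266 m⁴.
Centre of pressure: y_p = y_c + I_c/(y_c·A) = 3.49667 + 0.132266/(3.49667 × 1.8645) = 3.49667 + 0.0202876 = 3.51696 m along the plane.
The resultant acts 0.376667 + 0.0202876 = 0.396955 m (along the plate) below the hinge at the top edge, so the moment about the hinge is M = F × 0.396955 = 50.4618 × 0.396955 = 20.0311 kN·m.
A normal force at the bottom, 1.13 m from the hinge, must supply this moment: P = 20.0311/1.13 = 17.7266 kN.

P ≈ 17.7 kN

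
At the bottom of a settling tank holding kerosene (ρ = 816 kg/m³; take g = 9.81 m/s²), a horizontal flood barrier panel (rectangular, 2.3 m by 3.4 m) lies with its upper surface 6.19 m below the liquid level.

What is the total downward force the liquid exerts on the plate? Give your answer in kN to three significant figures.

γ = ρg = 816 × 9.81 / 1000 = 8.00496 kN/m³.
The plate is horizontal, so pressure is uniform at p = γ·h = 8.00496 × 6.19 = 49.5507 kN/m².
A = 2.3 × 3.4 = 7.82 m².
F = p·A = 49.5507 × 7.82 = 387.486 kN.

F ≈ 387 kN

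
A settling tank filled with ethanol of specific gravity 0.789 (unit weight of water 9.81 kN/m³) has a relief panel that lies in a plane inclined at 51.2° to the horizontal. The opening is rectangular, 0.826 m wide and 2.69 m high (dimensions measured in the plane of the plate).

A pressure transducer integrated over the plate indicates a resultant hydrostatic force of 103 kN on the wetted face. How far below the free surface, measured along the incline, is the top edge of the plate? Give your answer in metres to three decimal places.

γ = 0.789 × 9.81 = 7.74009 kN/m³.
A = 0.826 × 2.69 = 2.22194 m².
From F = γ·h_c·A, the centroid depth is h_c = 103/(7.74009 × 2.22194) = 5.98906 m.
Let θ = 51.2° be the plate's angle to the horizontal; measure y along the incline from where the plane meets the free surface. Vertical depth h = y·sinθ with sinθ = 0.779338.
Along the incline, y_c = h_c/sinθ = 5.98906/0.779338 = 7.6848 m.
The centroid lies 2.69/2 = 1.345 m below the top edge, so the top edge sits at y_top = 7.6848 − 1.345 = 6.3398 m along the incline.

y_top ≈ 6.340 m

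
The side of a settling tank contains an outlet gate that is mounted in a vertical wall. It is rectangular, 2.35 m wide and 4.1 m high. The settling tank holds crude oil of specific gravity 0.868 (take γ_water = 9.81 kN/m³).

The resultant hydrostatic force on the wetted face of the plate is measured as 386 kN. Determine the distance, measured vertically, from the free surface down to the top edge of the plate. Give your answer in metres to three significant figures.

d_top ≈ 2.65 m

γ = 0.868 × 9.81 = 8.51508 kN/m³.
A = 2.35 × 4.1 = 9.635 m².
From F = γ·h_c·A, the centroid depth is h_c = 386/(8.51508 × 9.635) = 4.70486 m.
The centroid lies 4.1/2 = 2.05 m below the top edge, so the top edge sits at h_top = 4.70486 − 2.05 = 2.65486 m below the surface.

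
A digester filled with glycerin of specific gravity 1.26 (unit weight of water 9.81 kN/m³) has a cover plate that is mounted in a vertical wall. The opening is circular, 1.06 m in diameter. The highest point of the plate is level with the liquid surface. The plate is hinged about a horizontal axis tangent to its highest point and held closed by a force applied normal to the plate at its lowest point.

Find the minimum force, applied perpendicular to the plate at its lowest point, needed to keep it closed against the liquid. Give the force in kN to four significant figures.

γ = 1.26 × 9.81 = 12.3606 kN/m³.
The centroid is at the centre, 0.53 m below the top of the plate, so the centroid depth is h_c = 0.53 m.
A = π(0.53)² = 0.882473 m².
Resultant F = γ·h_c·A = 12.3606 × 0.53 × 0.882473 = 5.78118 kN.
I_c = πr⁴/4 = π × 0.53⁴/4 = 0.0619717 m⁴.
Centre of pressure: y_p = y_c + I_c/(y_c·A) = 0.53 + 0.0619717/(0.53 × 0.882473) = 0.53 + 0.1325 = 0.6625 m along the plane.
The resultant acts 0.53 + 0.1325 = 0.6625 m (along the plate) below the hinge at the top edge, so the moment about the hinge is M = F × 0.6625 = 5.78118 × 0.6625 = 3.83003 kN·m.
A normal force at the bottom, 1.06 m from the hinge, must supply this moment: P = 3.83003/1.06 = 3.61324 kN.

P ≈ 3.613 kN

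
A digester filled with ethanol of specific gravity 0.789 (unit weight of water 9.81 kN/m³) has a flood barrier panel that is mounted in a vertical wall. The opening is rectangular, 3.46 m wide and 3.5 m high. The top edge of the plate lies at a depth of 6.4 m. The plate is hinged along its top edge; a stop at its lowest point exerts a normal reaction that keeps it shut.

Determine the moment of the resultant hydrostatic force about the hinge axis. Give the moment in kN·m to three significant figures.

M ≈ 1430 kN·m

γ = 0.789 × 9.81 = 7.74009 kN/m³.
The centroid lies 3.5/2 = 1.75 m below the top edge, so the centroid depth is h_c = 6.4 + 1.75 = 8.15 m.
A = 3.46 × 3.5 = 12.11 m².
Resultant F = γ·h_c·A = 7.74009 × 8.15 × 12.11 = 763.92 kN.
I_c = b·h³/12 = 3.46 × 3.5³/12 = 12.3623 m⁴.
Centre of pressure: y_p = y_c + I_c/(y_c·A) = 8.15 + 12.3623/(8.15 × 12.11) = 8.15 + 0.125256 = 8.27526 m along the plane.
The resultant acts 1.75 + 0.125256 = 1.87526 m (along the plate) below the hinge at the top edge, so the moment about the hinge is M = F × 1.87526 = 763.92 × 1.87526 = 1432.55 kN·m.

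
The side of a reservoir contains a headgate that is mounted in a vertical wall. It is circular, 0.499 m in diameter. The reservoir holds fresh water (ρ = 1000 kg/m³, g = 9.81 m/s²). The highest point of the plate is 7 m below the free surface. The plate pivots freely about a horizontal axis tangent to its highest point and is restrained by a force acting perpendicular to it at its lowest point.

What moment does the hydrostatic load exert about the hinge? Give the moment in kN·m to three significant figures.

γ = ρg = 1000 × 9.81 = 9810 N/m³ = 9.81 kN/m³.
The centroid is at the centre, 0.2495 m below the top of the plate, so the centroid depth is h_c = 7 + 0.2495 = 7.2495 m.
A = π(0.2495)² = 0.195565 m².
Resultant F = γ·h_c·A = 9.81 × 7.2495 × 0.195565 = 13.9081 kN.
I_c = πr⁴/4 = π × 0.2495⁴/4 = 0.00304349 m⁴.
Centre of pressure: y_p = y_c + I_c/(y_c·A) = 7.2495 + 0.00304349/(7.2495 × 0.195565) = 7.2495 + 0.00214671 = 7.25165 m along the plane.
The resultant acts 0.2495 + 0.00214671 = 0.251647 m (along the plate) below the hinge at the top edge, so the moment about the hinge is M = F × 0.251647 = 13.9081 × 0.251647 = 3.49993 kN·m.

M ≈ 3.50 kN·m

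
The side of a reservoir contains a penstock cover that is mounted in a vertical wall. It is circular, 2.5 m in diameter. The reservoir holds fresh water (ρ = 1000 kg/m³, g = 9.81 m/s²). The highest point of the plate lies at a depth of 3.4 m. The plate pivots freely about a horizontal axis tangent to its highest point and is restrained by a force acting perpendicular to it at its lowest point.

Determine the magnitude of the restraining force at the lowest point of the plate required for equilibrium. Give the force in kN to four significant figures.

γ = ρg = 1000 × 9.81 = 9810 N/m³ = 9.81 kN/m³.
The centroid is at the centre, 1.25 m below the top of the plate, so the centroid depth is h_c = 3.4 + 1.25 = 4.65 m.
A = π(1.25)² = 4.90874 m².
Resultant F = γ·h_c·A = 9.81 × 4.65 × 4.90874 = 223.92 kN.
I_c = πr⁴/4 = π × 1.25⁴/4 = 1.91748 m⁴.
Centre of pressure: y_p = y_c + I_c/(y_c·A) = 4.65 + 1.91748/(4.65 × 4.90874) = 4.65 + 0.0840055 = 4.73401 m along the plane.
The resultant acts 1.25 + 0.0840055 = 1.33401 m (along the plate) below the hinge at the top edge, so the moment about the hinge is M = F × 1.33401 = 223.92 × 1.33401 = 298.712 kN·m.
A normal force at the bottom, 2.5 m from the hinge, must supply this moment: P = 298.712/2.5 = 119.485 kN.

P ≈ 119.5 kN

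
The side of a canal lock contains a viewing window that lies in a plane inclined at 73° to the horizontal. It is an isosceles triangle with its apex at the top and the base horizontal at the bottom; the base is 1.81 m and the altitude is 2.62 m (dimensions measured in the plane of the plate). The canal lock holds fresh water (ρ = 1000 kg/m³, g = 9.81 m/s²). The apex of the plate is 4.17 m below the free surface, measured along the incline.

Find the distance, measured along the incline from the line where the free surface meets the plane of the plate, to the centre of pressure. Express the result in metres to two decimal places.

γ = ρg = 1000 × 9.81 = 9810 N/m³ = 9.81 kN/m³.
Let θ = 73° be the plate's angle to the horizontal; measure y along the incline from where the plane meets the free surface. Vertical depth h = y·sinθ with sinθ = 0.956305.
With the apex up, the centroid sits 2h/3 = 2 × 2.62/3 = 1.74667 m below the apex, so y_c = 4.17 + 1.74667 = 5.91667 m and h_c = 5.91667 × 0.956305 = 5.65814 m.
A = ½ × 1.81 × 2.62 = 2.3711 m².
Resultant F = γ·h_c·A = 9.81 × 5.65814 × 2.3711 = 131.611 kN.
I_c = b·h³/36 = 1.81 × 2.62³/36 = 0.904232 m⁴.
Centre of pressure: y_p = y_c + I_c/(y_c·A) = 5.91667 + 0.904232/(5.91667 × 2.3711) = 5.91667 + 0.0644544 = 5.98112 m along the plane.

y_p = 5.98 m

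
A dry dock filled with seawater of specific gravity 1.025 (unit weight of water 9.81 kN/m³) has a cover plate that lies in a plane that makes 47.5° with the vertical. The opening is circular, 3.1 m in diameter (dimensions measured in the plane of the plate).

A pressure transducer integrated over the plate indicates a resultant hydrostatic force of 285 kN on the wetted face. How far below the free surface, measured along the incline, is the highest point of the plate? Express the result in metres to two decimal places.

y_top ≈ 4.01 m

γ = 1.025 × 9.81 = 10.05525 kN/m³.
A = π(1.55)² = 7.54768 m².
From F = γ·h_c·A, the centroid depth is h_c = 285/(10.05525 × 7.54768) = 3.75525 m.
The plate makes 47.5° with the vertical, i.e. θ = 90° − 47.5° = 42.5° to the horizontal. Measuring y along the incline from the free-surface line, vertical depth h = y·sinθ with sinθ = 0.675590.
Along the incline, y_c = h_c/sinθ = 3.75525/0.675590 = 5.55847 m.
The centroid is at the centre, 1.55 m below the top of the plate, so the highest point sits at y_top = 5.55847 − 1.55 = 4.00847 m along the incline.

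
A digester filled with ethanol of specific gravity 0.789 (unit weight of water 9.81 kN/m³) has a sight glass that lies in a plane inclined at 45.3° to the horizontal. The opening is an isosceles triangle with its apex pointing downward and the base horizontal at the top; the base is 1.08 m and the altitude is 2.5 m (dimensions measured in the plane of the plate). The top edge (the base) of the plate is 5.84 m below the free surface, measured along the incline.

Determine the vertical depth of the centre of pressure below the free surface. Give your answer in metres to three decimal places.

h_p = 4.780 m

γ = 0.789 × 9.81 = 7.74009 kN/m³.
Let θ = 45.3° be the plate's angle to the horizontal; measure y along the incline from where the plane meets the free surface. Vertical depth h = y·sinθ with sinθ = 0.710799.
With the apex down, the centroid sits h/3 = 2.5/3 = 0.833333 m below the base (the top edge), so y_c = 5.84 + 0.833333 = 6.67333 m and h_c = 6.67333 × 0.710799 = 4.7434 m.
A = ½ × 1.08 × 2.5 = 1.35 m².
Resultant F = γ·h_c·A = 7.74009 × 4.7434 × 1.35 = 49.5644 kN.
I_c = b·h³/36 = 1.08 × 2.5³/36 = 0.46875 m⁴.
Centre of pressure: y_p = y_c + I_c/(y_c·A) = 6.67333 + 0.46875/(6.67333 × 1.35) = 6.67333 + 0.0520313 = 6.72536 m along the plane.
Vertically, h_p = y_p·sinθ = 6.72536 × 0.710799 = 4.78038 m.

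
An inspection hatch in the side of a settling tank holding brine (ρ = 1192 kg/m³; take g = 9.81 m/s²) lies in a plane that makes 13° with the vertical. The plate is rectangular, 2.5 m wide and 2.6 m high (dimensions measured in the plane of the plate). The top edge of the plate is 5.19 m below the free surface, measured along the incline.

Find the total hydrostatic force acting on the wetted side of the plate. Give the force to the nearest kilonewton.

F ≈ 481 kN

γ = ρg = 1192 × 9.81 / 1000 = 11.69352 kN/m³.
The plate makes 13° with the vertical, i.e. θ = 90° − 13° = 77° to the horizontal. Measuring y along the incline from the free-surface line, vertical depth h = y·sinθ with sinθ = 0.974370.
The centroid lies 2.6/2 = 1.3 m below the top edge, so y_c = 5.19 + 1.3 = 6.49 m and h_c = 6.49 × 0.974370 = 6.32366 m.
A = 2.5 × 2.6 = 6.5 m².
Resultant F = γ·h_c·A = 11.69352 × 6.32366 × 6.5 = 480.648 kN.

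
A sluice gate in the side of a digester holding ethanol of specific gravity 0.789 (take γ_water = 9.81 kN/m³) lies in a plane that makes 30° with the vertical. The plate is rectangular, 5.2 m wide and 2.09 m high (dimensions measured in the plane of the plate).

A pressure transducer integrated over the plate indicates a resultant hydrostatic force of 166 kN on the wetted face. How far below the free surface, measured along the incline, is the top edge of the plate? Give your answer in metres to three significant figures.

y_top ≈ 1.23 m

γ = 0.789 × 9.81 = 7.74009 kN/m³.
A = 5.2 × 2.09 = 10.868 m².
From F = γ·h_c·A, the centroid depth is h_c = 166/(7.74009 × 10.868) = 1.97339 m.
The plate makes 30° with the vertical, i.e. θ = 90° − 30° = 60° to the horizontal. Measuring y along the incline from the free-surface line, vertical depth h = y·sinθ with sinθ = 0.866025.
Along the incline, y_c = h_c/sinθ = 1.97339/0.866025 = 2.27868 m.
The centroid lies 2.09/2 = 1.045 m below the top edge, so the top edge sits at y_top = 2.27868 − 1.045 = 1.23368 m along the incline.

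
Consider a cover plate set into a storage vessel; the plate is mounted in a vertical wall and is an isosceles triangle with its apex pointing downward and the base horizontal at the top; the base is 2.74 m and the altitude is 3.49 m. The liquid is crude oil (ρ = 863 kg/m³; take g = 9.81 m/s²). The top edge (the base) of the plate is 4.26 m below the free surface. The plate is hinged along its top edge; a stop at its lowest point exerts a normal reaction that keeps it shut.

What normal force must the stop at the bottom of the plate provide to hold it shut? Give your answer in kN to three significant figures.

P ≈ 81.0 kN

γ = ρg = 863 × 9.81 / 1000 = 8.46603 kN/m³.
With the apex down, the centroid sits h/3 = 3.49/3 = 1.16333 m below the base (the top edge), so the centroid depth is h_c = 4.26 + 1.16333 = 5.42333 m.
A = ½ × 2.74 × 3.49 = 4.7813 m².
Resultant F = γ·h_c·A = 8.46603 × 5.42333 × 4.7813 = 219.529 kN.
I_c = b·h³/36 = 2.74 × 3.49³/36 = 3.23537 m⁴.
Centre of pressure: y_p = y_c + I_c/(y_c·A) = 5.42333 + 3.23537/(5.42333 × 4.7813) = 5.42333 + 0.124771 = 5.5481 m along the plane.
The resultant acts 1.16333 + 0.124771 = 1.2881 m (along the plate) below the hinge at the top edge, so the moment about the hinge is M = F × 1.2881 = 219.529 × 1.2881 = 282.775 kN·m.
A normal force at the bottom, 3.49 m from the hinge, must supply this moment: P = 282.775/3.49 = 81.0244 kN.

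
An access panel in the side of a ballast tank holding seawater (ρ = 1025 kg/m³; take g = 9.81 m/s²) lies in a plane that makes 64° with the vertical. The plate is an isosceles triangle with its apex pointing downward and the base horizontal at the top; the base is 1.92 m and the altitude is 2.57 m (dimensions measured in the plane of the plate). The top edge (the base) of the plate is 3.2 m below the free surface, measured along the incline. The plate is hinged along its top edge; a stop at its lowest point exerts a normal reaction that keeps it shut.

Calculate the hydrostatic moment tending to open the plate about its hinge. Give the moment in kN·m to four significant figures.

M ≈ 41.78 kN·m

γ = ρg = 1025 × 9.81 / 1000 = 10.05525 kN/m³.
The plate makes 64° with the vertical, i.e. θ = 90° − 64° = 26° to the horizontal. Measuring y along the incline from the free-surface line, vertical depth h = y·sinθ with sinθ = 0.438371.
With the apex down, the centroid sits h/3 = 2.57/3 = 0.856667 m below the base (the top edge), so y_c = 3.2 + 0.856667 = 4.05667 m and h_c = 4.05667 × 0.438371 = 1.77833 m.
A = ½ × 1.92 × 2.57 = 2.4672 m².
Resultant F = γ·h_c·A = 10.05525 × 1.77833 × 2.4672 = 44.1174 kN.
I_c = b·h³/36 = 1.92 × 2.57³/36 = 0.905312 m⁴.
Centre of pressure: y_p = y_c + I_c/(y_c·A) = 4.05667 + 0.905312/(4.05667 × 2.4672) = 4.05667 + 0.0904533 = 4.14712 m along the plane.
The resultant acts 0.856667 + 0.0904533 = 0.94712 m (along the plate) below the hinge at the top edge, so the moment about the hinge is M = F × 0.94712 = 44.1174 × 0.94712 = 41.7845 kN·m.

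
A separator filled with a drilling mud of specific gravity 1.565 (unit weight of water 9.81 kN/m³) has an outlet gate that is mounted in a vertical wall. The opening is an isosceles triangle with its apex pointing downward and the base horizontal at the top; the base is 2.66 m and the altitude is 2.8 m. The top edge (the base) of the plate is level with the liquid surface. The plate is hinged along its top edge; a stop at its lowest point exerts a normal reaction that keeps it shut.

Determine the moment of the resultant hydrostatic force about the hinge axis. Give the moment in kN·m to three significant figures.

γ = 1.565 × 9.81 = 15.35265 kN/m³.
With the apex down, the centroid sits h/3 = 2.8/3 = 0.933333 m below the base (the top edge), so the centroid depth is h_c = 0.933333 m.
A = ½ × 2.66 × 2.8 = 3.724 m².
Resultant F = γ·h_c·A = 15.35265 × 0.933333 × 3.724 = 53.3617 kN.
I_c = b·h³/36 = 2.66 × 2.8³/36 = 1.62201 m⁴.
Centre of pressure: y_p = y_c + I_c/(y_c·A) = 0.933333 + 1.62201/(0.933333 × 3.724) = 0.933333 + 0.466667 = 1.4 m along the plane.
The resultant acts 0.933333 + 0.466667 = 1.4 m (along the plate) below the hinge at the top edge, so the moment about the hinge is M = F × 1.4 = 53.3617 × 1.4 = 74.7064 kN·m.

M ≈ 74.7 kN·m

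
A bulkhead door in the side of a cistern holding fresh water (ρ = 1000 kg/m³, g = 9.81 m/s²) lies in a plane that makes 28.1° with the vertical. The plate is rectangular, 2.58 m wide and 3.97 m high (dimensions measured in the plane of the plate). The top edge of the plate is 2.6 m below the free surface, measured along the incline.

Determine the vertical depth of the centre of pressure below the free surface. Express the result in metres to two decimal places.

h_p = 4.30 m

γ = ρg = 1000 × 9.81 = 9810 N/m³ = 9.81 kN/m³.
The plate makes 28.1° with the vertical, i.e. θ = 90° − 28.1° = 61.9° to the horizontal. Measuring y along the incline from the free-surface line, vertical depth h = y·sinθ with sinθ = 0.882127.
The centroid lies 3.97/2 = 1.985 m below the top edge, so y_c = 2.6 + 1.985 = 4.585 m and h_c = 4.585 × 0.882127 = 4.04455 m.
A = 2.58 × 3.97 = 10.2426 m².
Resultant F = γ·h_c·A = 9.81 × 4.04455 × 10.2426 = 406.396 kN.
I_c = b·h³/12 = 2.58 × 3.97³/12 = 13.4527 m⁴.
Centre of pressure: y_p = y_c + I_c/(y_c·A) = 4.585 + 13.4527/(4.585 × 10.2426) = 4.585 + 0.286457 = 4.87146 m along the plane.
Vertically, h_p = y_p·sinθ = 4.87146 × 0.882127 = 4.29725 m.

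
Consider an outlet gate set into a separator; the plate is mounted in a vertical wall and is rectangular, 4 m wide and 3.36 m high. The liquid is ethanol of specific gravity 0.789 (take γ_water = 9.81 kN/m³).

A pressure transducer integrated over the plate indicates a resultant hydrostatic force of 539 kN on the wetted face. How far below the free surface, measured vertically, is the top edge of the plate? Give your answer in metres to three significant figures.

d_top ≈ 3.50 m

γ = 0.789 × 9.81 = 7.74009 kN/m³.
A = 4 × 3.36 = 13.44 m².
From F = γ·h_c·A, the centroid depth is h_c = 539/(7.74009 × 13.44) = 5.18136 m.
The centroid lies 3.36/2 = 1.68 m below the top edge, so the top edge sits at h_top = 5.18136 − 1.68 = 3.50136 m below the surface.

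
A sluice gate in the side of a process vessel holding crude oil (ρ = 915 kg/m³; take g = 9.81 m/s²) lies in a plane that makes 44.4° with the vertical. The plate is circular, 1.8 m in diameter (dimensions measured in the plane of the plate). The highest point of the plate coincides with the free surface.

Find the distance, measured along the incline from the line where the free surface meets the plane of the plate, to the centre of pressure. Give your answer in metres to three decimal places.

y_p = 1.125 m

γ = ρg = 915 × 9.81 / 1000 = 8.97615 kN/m³.
The plate makes 44.4° with the vertical, i.e. θ = 90° − 44.4° = 45.6° to the horizontal. Measuring y along the incline from the free-surface line, vertical depth h = y·sinθ with sinθ = 0.714473.
The centroid is at the centre, 0.9 m below the top of the plate, so y_c = 0.9 m and h_c = 0.9 × 0.714473 = 0.643026 m.
A = π(0.9)² = 2.54469 m².
Resultant F = γ·h_c·A = 8.97615 × 0.643026 × 2.54469 = 14.6877 kN.
I_c = πr⁴/4 = π × 0.9⁴/4 = 0.5153 m⁴.
Centre of pressure: y_p = y_c + I_c/(y_c·A) = 0.9 + 0.5153/(0.9 × 2.54469) = 0.9 + 0.225 = 1.125 m along the plane.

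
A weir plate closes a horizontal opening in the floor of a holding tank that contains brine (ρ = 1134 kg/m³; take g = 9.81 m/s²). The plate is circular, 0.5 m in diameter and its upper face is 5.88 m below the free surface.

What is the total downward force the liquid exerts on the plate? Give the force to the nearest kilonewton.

F ≈ 13 kN

γ = ρg = 1134 × 9.81 / 1000 = 11.12454 kN/m³.
The plate is horizontal, so pressure is uniform at p = γ·h = 11.12454 × 5.88 = 65.4123 kN/m².
A = π(0.25)² = 0.19635 m².
F = p·A = 65.4123 × 0.19635 = 12.8437 kN.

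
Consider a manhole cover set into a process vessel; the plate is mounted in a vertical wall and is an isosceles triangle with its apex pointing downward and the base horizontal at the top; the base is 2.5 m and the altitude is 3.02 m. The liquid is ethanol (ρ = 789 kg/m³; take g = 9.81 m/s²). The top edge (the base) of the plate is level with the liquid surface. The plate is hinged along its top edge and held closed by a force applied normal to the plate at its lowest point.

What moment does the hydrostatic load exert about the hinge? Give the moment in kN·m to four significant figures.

γ = ρg = 789 × 9.81 / 1000 = 7.74009 kN/m³.
With the apex down, the centroid sits h/3 = 3.02/3 = 1.00667 m below the base (the top edge), so the centroid depth is h_c = 1.00667 m.
A = ½ × 2.5 × 3.02 = 3.775 m².
Resultant F = γ·h_c·A = 7.74009 × 1.00667 × 3.775 = 29.4137 kN.
I_c = b·h³/36 = 2.5 × 3.02³/36 = 1.91275 m⁴.
Centre of pressure: y_p = y_c + I_c/(y_c·A) = 1.00667 + 1.91275/(1.00667 × 3.775) = 1.00667 + 0.503332 = 1.51 m along the plane.
The resultant acts 1.00667 + 0.503332 = 1.51 m (along the plate) below the hinge at the top edge, so the moment about the hinge is M = F × 1.51 = 29.4137 × 1.51 = 44.4147 kN·m.

M ≈ 44.41 kN·m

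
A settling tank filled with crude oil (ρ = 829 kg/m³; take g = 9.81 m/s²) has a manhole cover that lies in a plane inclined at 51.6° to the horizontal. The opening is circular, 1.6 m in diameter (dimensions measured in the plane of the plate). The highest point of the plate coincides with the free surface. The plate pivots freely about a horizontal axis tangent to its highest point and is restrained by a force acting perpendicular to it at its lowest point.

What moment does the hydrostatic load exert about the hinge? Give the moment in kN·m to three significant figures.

M ≈ 10.3 kN·m

γ = ρg = 829 × 9.81 / 1000 = 8.13249 kN/m³.
Let θ = 51.6° be the plate's angle to the horizontal; measure y along the incline from where the plane meets the free surface. Vertical depth h = y·sinθ with sinθ = 0.783693.
The centroid is at the centre, 0.8 m below the top of the plate, so y_c = 0.8 m and h_c = 0.8 × 0.783693 = 0.626954 m.
A = π(0.8)² = 2.01062 m².
Resultant F = γ·h_c·A = 8.13249 × 0.626954 × 2.01062 = 10.2515 kN.
I_c = πr⁴/4 = π × 0.8⁴/4 = 0.321699 m⁴.
Centre of pressure: y_p = y_c + I_c/(y_c·A) = 0.8 + 0.321699/(0.8 × 2.01062) = 0.8 + 0.2 = 1 m along the plane.
The resultant acts 0.8 + 0.2 = 1 m (along the plate) below the hinge at the top edge, so the moment about the hinge is M = F × 1 = 10.2515 × 1 = 10.2515 kN·m.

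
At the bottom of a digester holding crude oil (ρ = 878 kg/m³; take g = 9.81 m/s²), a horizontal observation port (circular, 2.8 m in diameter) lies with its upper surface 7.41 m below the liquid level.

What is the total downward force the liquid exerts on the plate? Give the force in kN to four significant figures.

γ = ρg = 878 × 9.81 / 1000 = 8.61318 kN/m³.
The plate is horizontal, so pressure is uniform at p = γ·h = 8.61318 × 7.41 = 63.8237 kN/m².
A = π(1.4)² = 6.15752 m².
F = p·A = 63.8237 × 6.15752 = 392.996 kN.

F ≈ 393.0 kN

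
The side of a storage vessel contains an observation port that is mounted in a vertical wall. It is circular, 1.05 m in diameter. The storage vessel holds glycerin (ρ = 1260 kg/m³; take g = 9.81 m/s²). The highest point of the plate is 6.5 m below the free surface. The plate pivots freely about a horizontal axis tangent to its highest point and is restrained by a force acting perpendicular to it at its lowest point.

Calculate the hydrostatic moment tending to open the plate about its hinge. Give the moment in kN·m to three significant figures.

γ = ρg = 1260 × 9.81 / 1000 = 12.3606 kN/m³.
The centroid is at the centre, 0.525 m below the top of the plate, so the centroid depth is h_c = 6.5 + 0.525 = 7.025 m.
A = π(0.525)² = 0.865901 m².
Resultant F = γ·h_c·A = 12.3606 × 7.025 × 0.865901 = 75.189 kN.
I_c = πr⁴/4 = π × 0.525⁴/4 = 0.059666 m⁴.
Centre of pressure: y_p = y_c + I_c/(y_c·A) = 7.025 + 0.059666/(7.025 × 0.865901) = 7.025 + 0.00980872 = 7.03481 m along the plane.
The resultant acts 0.525 + 0.00980872 = 0.534809 m (along the plate) below the hinge at the top edge, so the moment about the hinge is M = F × 0.534809 = 75.189 × 0.534809 = 40.2118 kN·m.

M ≈ 40.2 kN·m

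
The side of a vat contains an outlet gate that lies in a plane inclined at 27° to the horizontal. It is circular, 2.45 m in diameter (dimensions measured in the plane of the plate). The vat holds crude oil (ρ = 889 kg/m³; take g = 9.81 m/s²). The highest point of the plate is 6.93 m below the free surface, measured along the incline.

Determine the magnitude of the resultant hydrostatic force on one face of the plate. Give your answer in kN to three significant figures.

F ≈ 152 kN

γ = ρg = 889 × 9.81 / 1000 = 8.72109 kN/m³.
Let θ = 27° be the plate's angle to the horizontal; measure y along the incline from where the plane meets the free surface. Vertical depth h = y·sinθ with sinθ = 0.453990.
The centroid is at the centre, 1.225 m below the top of the plate, so y_c = 6.93 + 1.225 = 8.155 m and h_c = 8.155 × 0.453990 = 3.70229 m.
A = π(1.225)² = 4.71435 m².
Resultant F = γ·h_c·A = 8.72109 × 3.70229 × 4.71435 = 152.217 kN.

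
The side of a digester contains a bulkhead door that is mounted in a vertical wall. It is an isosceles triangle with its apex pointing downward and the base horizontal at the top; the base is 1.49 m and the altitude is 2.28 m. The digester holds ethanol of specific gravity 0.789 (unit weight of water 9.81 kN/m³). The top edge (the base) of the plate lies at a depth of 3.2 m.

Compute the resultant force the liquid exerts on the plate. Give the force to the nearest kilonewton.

F ≈ 52 kN

γ = 0.789 × 9.81 = 7.74009 kN/m³.
With the apex down, the centroid sits h/3 = 2.28/3 = 0.76 m below the base (the top edge), so the centroid depth is h_c = 3.2 + 0.76 = 3.96 m.
A = ½ × 1.49 × 2.28 = 1.6986 m².
Resultant F = γ·h_c·A = 7.74009 × 3.96 × 1.6986 = 52.0634 kN.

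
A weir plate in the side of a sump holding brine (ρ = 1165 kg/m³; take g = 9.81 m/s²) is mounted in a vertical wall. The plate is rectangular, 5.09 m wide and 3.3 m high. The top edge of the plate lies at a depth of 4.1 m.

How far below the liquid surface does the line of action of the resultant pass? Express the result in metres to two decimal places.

h_p = 5.91 m

γ = ρg = 1165 × 9.81 / 1000 = 11.42865 kN/m³.
The centroid lies 3.3/2 = 1.65 m below the top edge, so the centroid depth is h_c = 4.1 + 1.65 = 5.75 m.
A = 5.09 × 3.3 = 16.797 m².
Resultant F = γ·h_c·A = 11.42865 × 5.75 × 16.797 = 1103.81 kN.
I_c = b·h³/12 = 5.09 × 3.3³/12 = 15.2433 m⁴.
Centre of pressure: y_p = y_c + I_c/(y_c·A) = 5.75 + 15.2433/(5.75 × 16.797) = 5.75 + 0.157826 = 5.90783 m along the plane.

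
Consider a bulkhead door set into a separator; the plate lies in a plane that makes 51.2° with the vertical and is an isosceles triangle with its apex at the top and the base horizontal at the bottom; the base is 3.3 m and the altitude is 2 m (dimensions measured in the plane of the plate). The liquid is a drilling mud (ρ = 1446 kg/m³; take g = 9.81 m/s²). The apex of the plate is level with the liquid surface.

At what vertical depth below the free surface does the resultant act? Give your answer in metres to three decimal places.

γ = ρg = 1446 × 9.81 / 1000 = 14.18526 kN/m³.
The plate makes 51.2° with the vertical, i.e. θ = 90° − 51.2° = 38.8° to the horizontal. Measuring y along the incline from the free-surface line, vertical depth h = y·sinθ with sinθ = 0.626604.
With the apex up, the centroid sits 2h/3 = 2 × 2/3 = 1.33333 m below the apex, so y_c = 1.33333 m and h_c = 1.33333 × 0.626604 = 0.83547 m.
A = ½ × 3.3 × 2 = 3.3 m².
Resultant F = γ·h_c·A = 14.18526 × 0.83547 × 3.3 = 39.1095 kN.
I_c = b·h³/36 = 3.3 × 2³/36 = 0.733333 m⁴.
Centre of pressure: y_p = y_c + I_c/(y_c·A) = 1.33333 + 0.733333/(1.33333 × 3.3) = 1.33333 + 0.166667 = 1.5 m along the plane.
Vertically, h_p = y_p·sinθ = 1.5 × 0.626604 = 0.939906 m.

h_p = 0.940 m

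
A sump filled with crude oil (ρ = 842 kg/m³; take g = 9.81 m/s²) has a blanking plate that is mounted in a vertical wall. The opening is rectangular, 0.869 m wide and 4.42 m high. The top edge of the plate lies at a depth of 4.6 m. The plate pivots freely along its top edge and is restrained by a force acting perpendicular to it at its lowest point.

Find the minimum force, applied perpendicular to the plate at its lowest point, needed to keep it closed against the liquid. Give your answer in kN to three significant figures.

P ≈ 120 kN

γ = ρg = 842 × 9.81 / 1000 = 8.26002 kN/m³.
The centroid lies 4.42/2 = 2.21 m below the top edge, so the centroid depth is h_c = 4.6 + 2.21 = 6.81 m.
A = 0.869 × 4.42 = 3.84098 m².
Resultant F = γ·h_c·A = 8.26002 × 6.81 × 3.84098 = 216.058 kN.
I_c = b·h³/12 = 0.869 × 4.42³/12 = 6.25324 m⁴.
Centre of pressure: y_p = y_c + I_c/(y_c·A) = 6.81 + 6.25324/(6.81 × 3.84098) = 6.81 + 0.239065 = 7.04906 m along the plane.
The resultant acts 2.21 + 0.239065 = 2.44907 m (along the plate) below the hinge at the top edge, so the moment about the hinge is M = F × 2.44907 = 216.058 × 2.44907 = 529.141 kN·m.
A normal force at the bottom, 4.42 m from the hinge, must supply this moment: P = 529.141/4.42 = 119.715 kN.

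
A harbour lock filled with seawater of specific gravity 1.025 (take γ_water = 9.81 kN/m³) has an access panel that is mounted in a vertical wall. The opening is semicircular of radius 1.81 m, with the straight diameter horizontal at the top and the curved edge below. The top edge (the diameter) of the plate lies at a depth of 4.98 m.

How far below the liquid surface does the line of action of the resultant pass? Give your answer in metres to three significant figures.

γ = 1.025 × 9.81 = 10.05525 kN/m³.
The centroid of a semicircle lies 4r/(3π) = 0.768188 m from the diameter, here below the top edge, so the centroid depth is h_c = 4.98 + 0.768188 = 5.74819 m.
A = πr²/2 = π × 1.81²/2 = 5.14609 m².
Resultant F = γ·h_c·A = 10.05525 × 5.74819 × 5.14609 = 297.441 kN.
I_c = (π/8 − 8/(9π))·r⁴ = 0.109757 × 1.81⁴ = 1.178 m⁴.
Centre of pressure: y_p = y_c + I_c/(y_c·A) = 5.74819 + 1.178/(5.74819 × 5.14609) = 5.74819 + 0.0398233 = 5.78801 m along the plane.

h_p = 5.79 m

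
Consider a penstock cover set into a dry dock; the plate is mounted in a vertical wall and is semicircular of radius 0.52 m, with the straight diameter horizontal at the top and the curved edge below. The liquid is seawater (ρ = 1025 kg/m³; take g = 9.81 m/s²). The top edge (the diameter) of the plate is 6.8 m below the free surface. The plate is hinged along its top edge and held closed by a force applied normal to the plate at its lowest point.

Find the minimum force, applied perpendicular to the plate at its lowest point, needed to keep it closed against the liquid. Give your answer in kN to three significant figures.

P ≈ 12.9 kN

γ = ρg = 1025 × 9.81 / 1000 = 10.05525 kN/m³.
The centroid of a semicircle lies 4r/(3π) = 0.220695 m from the diameter, here below the top edge, so the centroid depth is h_c = 6.8 + 0.220695 = 7.02069 m.
A = πr²/2 = π × 0.52²/2 = 0.424743 m².
Resultant F = γ·h_c·A = 10.05525 × 7.02069 × 0.424743 = 29.9846 kN.
I_c = (π/8 − 8/(9π))·r⁴ = 0.109757 × 0.52⁴ = 0.00802501 m⁴.
Centre of pressure: y_p = y_c + I_c/(y_c·A) = 7.02069 + 0.00802501/(7.02069 × 0.424743) = 7.02069 + 0.00269116 = 7.02338 m along the plane.
The resultant acts 0.220695 + 0.00269116 = 0.223386 m (along the plate) below the hinge at the top edge, so the moment about the hinge is M = F × 0.223386 = 29.9846 × 0.223386 = 6.69814 kN·m.
A normal force at the bottom, 0.52 m from the hinge, must supply this moment: P = 6.69814/0.52 = 12.881 kN.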